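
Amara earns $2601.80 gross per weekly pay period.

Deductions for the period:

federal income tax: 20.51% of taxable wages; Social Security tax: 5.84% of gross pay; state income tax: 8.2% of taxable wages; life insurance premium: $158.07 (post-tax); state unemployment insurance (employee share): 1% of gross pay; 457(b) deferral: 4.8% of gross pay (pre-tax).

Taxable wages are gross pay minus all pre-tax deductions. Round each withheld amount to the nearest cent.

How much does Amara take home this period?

$1429.75

457(b) deferral: $2601.80 × 0.048 = $124.89
Taxable wages = $2601.80 − $124.89 = $2476.91
Federal income tax: $2476.91 × 0.2051 = $508.01
State income tax: $2476.91 × 0.082 = $203.11
Social Security tax: $2601.80 × 0.0584 = $151.95
State unemployment insurance (employee share): $2601.80 × 0.01 = $26.02
Life insurance premium: $158.07
Total deductions = $124.89 + $508.01 + $203.11 + $151.95 + $26.02 + $158.07 = $1172.05
Net pay = $2601.80 − $1172.05 = $1429.75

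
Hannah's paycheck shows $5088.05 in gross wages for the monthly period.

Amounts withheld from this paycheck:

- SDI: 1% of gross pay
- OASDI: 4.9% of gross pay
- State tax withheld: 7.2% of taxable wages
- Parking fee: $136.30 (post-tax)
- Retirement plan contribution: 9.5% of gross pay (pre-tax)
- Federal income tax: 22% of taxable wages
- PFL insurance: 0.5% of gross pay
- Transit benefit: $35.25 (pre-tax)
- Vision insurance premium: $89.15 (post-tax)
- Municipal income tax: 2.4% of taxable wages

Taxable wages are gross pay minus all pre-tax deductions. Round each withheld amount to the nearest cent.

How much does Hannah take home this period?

$2574.41

Transit benefit: $35.25
Retirement plan contribution: $5088.05 × 0.095 = $483.36
Pre-tax total = $35.25 + $483.36 = $518.61
Taxable wages = $5088.05 − $518.61 = $4569.44
Municipal income tax: $4569.44 × 0.024 = $109.67
State tax withheld: $4569.44 × 0.072 = $329.00
Federal income tax: $4569.44 × 0.22 = $1005.28
OASDI: $5088.05 × 0.049 = $249.31
PFL insurance: $5088.05 × 0.005 = $25.44
SDI: $5088.05 × 0.01 = $50.88
Vision insurance premium: $89.15
Parking fee: $136.30
Total deductions = $35.25 + $483.36 + $109.67 + $329.00 + $1005.28 + $249.31 + $25.44 + $50.88 + $89.15 + $136.30 = $2513.64
Net pay = $5088.05 − $2513.64 = $2574.41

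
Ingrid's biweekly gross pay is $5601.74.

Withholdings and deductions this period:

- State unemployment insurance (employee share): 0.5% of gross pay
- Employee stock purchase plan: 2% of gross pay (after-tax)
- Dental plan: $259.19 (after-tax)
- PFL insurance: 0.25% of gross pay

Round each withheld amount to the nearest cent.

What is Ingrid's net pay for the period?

State unemployment insurance (employee share): $5601.74 × 0.005 = $28.01
PFL insurance: $5601.74 × 0.0025 = $14.00
Employee stock purchase plan: $5601.74 × 0.02 = $112.03
Dental plan: $259.19
Total deductions = $28.01 + $14.00 + $112.03 + $259.19 = $413.23
Net pay = $5601.74 − $413.23 = $5188.51

$5188.51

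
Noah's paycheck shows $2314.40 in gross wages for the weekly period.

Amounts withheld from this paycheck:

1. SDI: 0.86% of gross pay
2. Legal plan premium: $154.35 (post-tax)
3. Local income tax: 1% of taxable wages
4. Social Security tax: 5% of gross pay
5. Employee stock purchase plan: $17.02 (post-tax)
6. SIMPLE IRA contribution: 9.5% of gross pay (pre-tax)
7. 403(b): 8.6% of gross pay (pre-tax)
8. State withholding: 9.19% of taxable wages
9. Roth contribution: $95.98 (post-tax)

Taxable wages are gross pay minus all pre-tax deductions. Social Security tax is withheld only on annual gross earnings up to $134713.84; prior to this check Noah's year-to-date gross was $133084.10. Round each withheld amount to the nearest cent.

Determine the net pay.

$1333.60

SIMPLE IRA contribution: $2314.40 × 0.095 = $219.87
403(b): $2314.40 × 0.086 = $199.04
Pre-tax total = $219.87 + $199.04 = $418.91
Taxable wages = $2314.40 − $418.91 = $1895.49
State withholding: $1895.49 × 0.0919 = $174.20
Local income tax: $1895.49 × 0.01 = $18.95
Social Security tax: only $134713.84 − $133084.10 = $1629.74 of this check is subject → $1629.74 × 0.05 = $81.49
SDI: $2314.40 × 0.0086 = $19.90
Roth contribution: $95.98
Employee stock purchase plan: $17.02
Legal plan premium: $154.35
Total deductions = $219.87 + $199.04 + $174.20 + $18.95 + $81.49 + $19.90 + $95.98 + $17.02 + $154.35 = $980.80
Net pay = $2314.40 − $980.80 = $1333.60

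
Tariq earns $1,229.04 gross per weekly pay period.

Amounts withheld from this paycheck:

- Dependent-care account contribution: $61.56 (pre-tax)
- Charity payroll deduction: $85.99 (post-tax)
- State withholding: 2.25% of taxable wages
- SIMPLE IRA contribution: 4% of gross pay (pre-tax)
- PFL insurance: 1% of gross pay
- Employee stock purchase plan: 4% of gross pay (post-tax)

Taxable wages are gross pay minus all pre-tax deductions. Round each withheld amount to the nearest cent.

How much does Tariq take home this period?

Dependent-care account contribution: $61.56
SIMPLE IRA contribution: $1,229.04 × 0.04 = $49.16
Pre-tax total = $61.56 + $49.16 = $110.72
Taxable wages = $1,229.04 − $110.72 = $1,118.32
State withholding: $1,118.32 × 0.0225 = $25.16
PFL insurance: $1,229.04 × 0.01 = $12.29
Charity payroll deduction: $85.99
Employee stock purchase plan: $1,229.04 × 0.04 = $49.16
Total deductions = $61.56 + $49.16 + $25.16 + $12.29 + $85.99 + $49.16 = $283.32
Net pay = $1,229.04 − $283.32 = $945.72

$945.72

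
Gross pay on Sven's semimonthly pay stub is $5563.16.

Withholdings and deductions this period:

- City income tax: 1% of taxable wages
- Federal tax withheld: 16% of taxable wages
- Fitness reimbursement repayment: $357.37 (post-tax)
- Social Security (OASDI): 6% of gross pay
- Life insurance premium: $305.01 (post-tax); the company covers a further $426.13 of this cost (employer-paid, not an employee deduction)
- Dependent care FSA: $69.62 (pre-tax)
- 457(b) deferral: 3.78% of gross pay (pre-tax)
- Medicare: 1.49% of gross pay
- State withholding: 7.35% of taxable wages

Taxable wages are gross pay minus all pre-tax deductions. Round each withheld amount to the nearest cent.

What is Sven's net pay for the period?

457(b) deferral: $5563.16 × 0.0378 = $210.29
Dependent care FSA: $69.62
Pre-tax total = $210.29 + $69.62 = $279.91
Taxable wages = $5563.16 − $279.91 = $5283.25
State withholding: $5283.25 × 0.0735 = $388.32
Federal tax withheld: $5283.25 × 0.16 = $845.32
City income tax: $5283.25 × 0.01 = $52.83
Social Security (OASDI): $5563.16 × 0.06 = $333.79
Medicare: $5563.16 × 0.0149 = $82.89
Life insurance premium: $305.01
Fitness reimbursement repayment: $357.37
(Employer's $426.13 toward life insurance premium is not withheld from the employee.)
Total deductions = $210.29 + $69.62 + $388.32 + $845.32 + $52.83 + $333.79 + $82.89 + $305.01 + $357.37 = $2645.44
Net pay = $5563.16 − $2645.44 = $2917.72

$2917.72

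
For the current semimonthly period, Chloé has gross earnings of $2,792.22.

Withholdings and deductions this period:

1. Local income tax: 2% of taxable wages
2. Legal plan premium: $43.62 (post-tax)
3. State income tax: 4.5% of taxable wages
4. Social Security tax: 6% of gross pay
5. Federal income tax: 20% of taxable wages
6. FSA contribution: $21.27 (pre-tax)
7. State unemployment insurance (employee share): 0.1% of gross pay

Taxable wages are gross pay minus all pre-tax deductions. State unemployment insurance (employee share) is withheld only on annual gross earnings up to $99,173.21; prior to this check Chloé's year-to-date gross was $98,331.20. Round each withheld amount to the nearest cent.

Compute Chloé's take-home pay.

FSA contribution: $21.27
Taxable wages = $2,792.22 − $21.27 = $2,770.95
Federal income tax: $2,770.95 × 0.2 = $554.19
Local income tax: $2,770.95 × 0.02 = $55.42
State income tax: $2,770.95 × 0.045 = $124.69
Social Security tax: $2,792.22 × 0.06 = $167.53
State unemployment insurance (employee share): only $99,173.21 − $98,331.20 = $842.01 of this check is subject → $842.01 × 0.001 = $0.84
Legal plan premium: $43.62
Total deductions = $21.27 + $554.19 + $55.42 + $124.69 + $167.53 + $0.84 + $43.62 = $967.56
Net pay = $2,792.22 − $967.56 = $1,824.66

$1,824.66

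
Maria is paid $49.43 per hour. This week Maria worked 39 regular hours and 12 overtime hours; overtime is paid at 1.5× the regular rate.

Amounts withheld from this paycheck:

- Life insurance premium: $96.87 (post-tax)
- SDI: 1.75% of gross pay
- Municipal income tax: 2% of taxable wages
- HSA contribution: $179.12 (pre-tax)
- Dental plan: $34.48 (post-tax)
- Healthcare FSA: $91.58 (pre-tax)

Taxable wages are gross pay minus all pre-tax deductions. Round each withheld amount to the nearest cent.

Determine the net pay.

$2,315.21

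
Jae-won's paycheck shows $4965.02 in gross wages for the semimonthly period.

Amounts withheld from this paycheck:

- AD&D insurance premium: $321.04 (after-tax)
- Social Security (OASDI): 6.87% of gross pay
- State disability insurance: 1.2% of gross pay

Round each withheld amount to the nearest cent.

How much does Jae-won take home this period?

State disability insurance: $4965.02 × 0.012 = $59.58
Social Security (OASDI): $4965.02 × 0.0687 = $341.10
AD&D insurance premium: $321.04
Total deductions = $59.58 + $341.10 + $321.04 = $721.72
Net pay = $4965.02 − $721.72 = $4243.30

$4243.30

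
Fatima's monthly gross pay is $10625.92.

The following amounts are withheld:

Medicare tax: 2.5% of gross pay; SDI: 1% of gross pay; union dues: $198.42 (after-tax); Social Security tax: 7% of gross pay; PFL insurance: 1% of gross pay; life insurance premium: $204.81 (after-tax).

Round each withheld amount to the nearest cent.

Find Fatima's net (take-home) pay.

Social Security tax: $10625.92 × 0.07 = $743.81
SDI: $10625.92 × 0.01 = $106.26
Medicare tax: $10625.92 × 0.025 = $265.65
PFL insurance: $10625.92 × 0.01 = $106.26
Union dues: $198.42
Life insurance premium: $204.81
Total deductions = $743.81 + $106.26 + $265.65 + $106.26 + $198.42 + $204.81 = $1625.21
Net pay = $10625.92 − $1625.21 = $9000.71

$9000.71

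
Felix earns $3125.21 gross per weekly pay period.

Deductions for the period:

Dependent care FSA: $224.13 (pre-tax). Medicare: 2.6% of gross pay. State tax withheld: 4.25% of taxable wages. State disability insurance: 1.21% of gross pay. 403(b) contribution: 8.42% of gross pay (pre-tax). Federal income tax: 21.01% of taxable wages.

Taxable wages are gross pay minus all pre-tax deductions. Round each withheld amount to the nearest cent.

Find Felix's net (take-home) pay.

$1852.52

403(b) contribution: $3125.21 × 0.0842 = $263.14
Dependent care FSA: $224.13
Pre-tax total = $263.14 + $224.13 = $487.27
Taxable wages = $3125.21 − $487.27 = $2637.94
State tax withheld: $2637.94 × 0.0425 = $112.11
Federal income tax: $2637.94 × 0.2101 = $554.23
State disability insurance: $3125.21 × 0.0121 = $37.82
Medicare: $3125.21 × 0.026 = $81.26
Total deductions = $263.14 + $224.13 + $112.11 + $554.23 + $37.82 + $81.26 = $1272.69
Net pay = $3125.21 − $1272.69 = $1852.52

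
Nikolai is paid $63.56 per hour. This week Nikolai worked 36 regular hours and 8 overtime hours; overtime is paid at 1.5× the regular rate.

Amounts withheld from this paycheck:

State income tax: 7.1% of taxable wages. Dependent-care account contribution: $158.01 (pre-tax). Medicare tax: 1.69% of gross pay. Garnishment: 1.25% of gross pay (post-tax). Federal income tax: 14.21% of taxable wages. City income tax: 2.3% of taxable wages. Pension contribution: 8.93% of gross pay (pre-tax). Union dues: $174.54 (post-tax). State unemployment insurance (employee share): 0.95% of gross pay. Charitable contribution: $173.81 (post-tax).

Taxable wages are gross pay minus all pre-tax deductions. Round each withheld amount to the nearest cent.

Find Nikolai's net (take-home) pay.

$1,534.72

Regular pay: 36 × $63.56 = $2,288.16
Overtime pay: 8 × $63.56 × 1.5 = $762.72
Gross pay = $2,288.16 + $762.72 = $3,050.88
Dependent-care account contribution: $158.01
Pension contribution: $3,050.88 × 0.0893 = $272.44
Pre-tax total = $158.01 + $272.44 = $430.45
Taxable wages = $3,050.88 − $430.45 = $2,620.43
City income tax: $2,620.43 × 0.023 = $60.27
Federal income tax: $2,620.43 × 0.1421 = $372.36
State income tax: $2,620.43 × 0.071 = $186.05
State unemployment insurance (employee share): $3,050.88 × 0.0095 = $28.98
Medicare tax: $3,050.88 × 0.0169 = $51.56
Charitable contribution: $173.81
Garnishment: $3,050.88 × 0.0125 = $38.14
Union dues: $174.54
Total deductions = $158.01 + $272.44 + $60.27 + $372.36 + $186.05 + $28.98 + $51.56 + $173.81 + $38.14 + $174.54 = $1,516.16
Net pay = $3,050.88 − $1,516.16 = $1,534.72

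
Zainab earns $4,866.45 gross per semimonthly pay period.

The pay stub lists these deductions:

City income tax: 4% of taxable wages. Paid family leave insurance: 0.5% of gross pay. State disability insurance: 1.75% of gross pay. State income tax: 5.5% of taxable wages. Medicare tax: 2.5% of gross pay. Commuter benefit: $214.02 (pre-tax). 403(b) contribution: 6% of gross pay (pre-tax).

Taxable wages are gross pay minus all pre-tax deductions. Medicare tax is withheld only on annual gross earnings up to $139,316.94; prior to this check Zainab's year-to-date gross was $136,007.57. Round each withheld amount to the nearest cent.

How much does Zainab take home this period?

$3,753.98

Commuter benefit: $214.02
403(b) contribution: $4,866.45 × 0.06 = $291.99
Pre-tax total = $214.02 + $291.99 = $506.01
Taxable wages = $4,866.45 − $506.01 = $4,360.44
City income tax: $4,360.44 × 0.04 = $174.42
State income tax: $4,360.44 × 0.055 = $239.82
Paid family leave insurance: $4,866.45 × 0.005 = $24.33
State disability insurance: $4,866.45 × 0.0175 = $85.16
Medicare tax: only $139,316.94 − $136,007.57 = $3,309.37 of this check is subject → $3,309.37 × 0.025 = $82.73
Total deductions = $214.02 + $291.99 + $174.42 + $239.82 + $24.33 + $85.16 + $82.73 = $1,112.47
Net pay = $4,866.45 − $1,112.47 = $3,753.98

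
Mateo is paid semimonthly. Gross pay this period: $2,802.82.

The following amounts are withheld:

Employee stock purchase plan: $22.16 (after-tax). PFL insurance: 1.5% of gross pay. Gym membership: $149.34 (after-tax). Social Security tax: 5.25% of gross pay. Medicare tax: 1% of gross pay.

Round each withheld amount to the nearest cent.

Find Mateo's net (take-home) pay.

PFL insurance: $2,802.82 × 0.015 = $42.04
Medicare tax: $2,802.82 × 0.01 = $28.03
Social Security tax: $2,802.82 × 0.0525 = $147.15
Gym membership: $149.34
Employee stock purchase plan: $22.16
Total deductions = $42.04 + $28.03 + $147.15 + $149.34 + $22.16 = $388.72
Net pay = $2,802.82 − $388.72 = $2,414.10

$2,414.10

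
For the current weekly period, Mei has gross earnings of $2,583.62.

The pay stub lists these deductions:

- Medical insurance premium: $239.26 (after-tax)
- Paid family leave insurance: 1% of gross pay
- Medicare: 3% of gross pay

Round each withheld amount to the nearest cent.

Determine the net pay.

Paid family leave insurance: $2,583.62 × 0.01 = $25.84
Medicare: $2,583.62 × 0.03 = $77.51
Medical insurance premium: $239.26
Total deductions = $25.84 + $77.51 + $239.26 = $342.61
Net pay = $2,583.62 − $342.61 = $2,241.01

$2,241.01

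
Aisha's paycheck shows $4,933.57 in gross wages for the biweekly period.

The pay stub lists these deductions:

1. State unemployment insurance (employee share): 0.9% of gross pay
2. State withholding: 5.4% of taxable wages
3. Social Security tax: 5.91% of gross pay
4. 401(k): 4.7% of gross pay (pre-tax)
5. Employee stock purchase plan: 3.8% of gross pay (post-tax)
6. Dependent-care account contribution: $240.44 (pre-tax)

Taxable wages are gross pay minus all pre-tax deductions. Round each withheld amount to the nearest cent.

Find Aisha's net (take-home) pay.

401(k): $4,933.57 × 0.047 = $231.88
Dependent-care account contribution: $240.44
Pre-tax total = $231.88 + $240.44 = $472.32
Taxable wages = $4,933.57 − $472.32 = $4,461.25
State withholding: $4,461.25 × 0.054 = $240.91
Social Security tax: $4,933.57 × 0.0591 = $291.57
State unemployment insurance (employee share): $4,933.57 × 0.009 = $44.40
Employee stock purchase plan: $4,933.57 × 0.038 = $187.48
Total deductions = $231.88 + $240.44 + $240.91 + $291.57 + $44.40 + $187.48 = $1,236.68
Net pay = $4,933.57 − $1,236.68 = $3,696.89

$3,696.89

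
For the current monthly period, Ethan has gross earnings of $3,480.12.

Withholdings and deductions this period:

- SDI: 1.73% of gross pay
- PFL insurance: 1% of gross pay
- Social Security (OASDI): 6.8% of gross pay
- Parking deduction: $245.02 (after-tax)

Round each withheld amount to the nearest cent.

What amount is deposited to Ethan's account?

$2,903.44

SDI: $3,480.12 × 0.0173 = $60.21
Social Security (OASDI): $3,480.12 × 0.068 = $236.65
PFL insurance: $3,480.12 × 0.01 = $34.80
Parking deduction: $245.02
Total deductions = $60.21 + $236.65 + $34.80 + $245.02 = $576.68
Net pay = $3,480.12 − $576.68 = $2,903.44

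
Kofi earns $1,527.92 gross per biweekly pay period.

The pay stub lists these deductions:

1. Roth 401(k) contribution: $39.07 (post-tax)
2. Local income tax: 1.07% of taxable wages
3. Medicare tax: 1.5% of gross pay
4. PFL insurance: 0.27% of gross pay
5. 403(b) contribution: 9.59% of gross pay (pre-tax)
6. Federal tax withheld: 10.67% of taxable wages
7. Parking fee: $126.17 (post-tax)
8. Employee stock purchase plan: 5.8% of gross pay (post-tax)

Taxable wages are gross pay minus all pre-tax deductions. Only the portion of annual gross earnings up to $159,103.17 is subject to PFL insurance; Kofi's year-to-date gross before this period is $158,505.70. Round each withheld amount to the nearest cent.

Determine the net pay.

$940.83

403(b) contribution: $1,527.92 × 0.0959 = $146.53
Taxable wages = $1,527.92 − $146.53 = $1,381.39
Federal tax withheld: $1,381.39 × 0.1067 = $147.39
Local income tax: $1,381.39 × 0.0107 = $14.78
PFL insurance: only $159,103.17 − $158,505.70 = $597.47 of this check is subject → $597.47 × 0.0027 = $1.61
Medicare tax: $1,527.92 × 0.015 = $22.92
Roth 401(k) contribution: $39.07
Employee stock purchase plan: $1,527.92 × 0.058 = $88.62
Parking fee: $126.17
Total deductions = $146.53 + $147.39 + $14.78 + $1.61 + $22.92 + $39.07 + $88.62 + $126.17 = $587.09
Net pay = $1,527.92 − $587.09 = $940.83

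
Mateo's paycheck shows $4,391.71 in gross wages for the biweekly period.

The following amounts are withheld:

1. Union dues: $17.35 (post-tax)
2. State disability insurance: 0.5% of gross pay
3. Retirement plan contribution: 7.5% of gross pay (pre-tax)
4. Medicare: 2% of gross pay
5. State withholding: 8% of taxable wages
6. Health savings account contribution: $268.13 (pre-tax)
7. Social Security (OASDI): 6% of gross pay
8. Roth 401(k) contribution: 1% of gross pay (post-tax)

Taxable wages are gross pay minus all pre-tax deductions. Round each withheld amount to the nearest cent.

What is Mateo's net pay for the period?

Retirement plan contribution: $4,391.71 × 0.075 = $329.38
Health savings account contribution: $268.13
Pre-tax total = $329.38 + $268.13 = $597.51
Taxable wages = $4,391.71 − $597.51 = $3,794.20
State withholding: $3,794.20 × 0.08 = $303.54
Medicare: $4,391.71 × 0.02 = $87.83
State disability insurance: $4,391.71 × 0.005 = $21.96
Social Security (OASDI): $4,391.71 × 0.06 = $263.50
Union dues: $17.35
Roth 401(k) contribution: $4,391.71 × 0.01 = $43.92
Total deductions = $329.38 + $268.13 + $303.54 + $87.83 + $21.96 + $263.50 + $17.35 + $43.92 = $1,335.61
Net pay = $4,391.71 − $1,335.61 = $3,056.10

$3,056.10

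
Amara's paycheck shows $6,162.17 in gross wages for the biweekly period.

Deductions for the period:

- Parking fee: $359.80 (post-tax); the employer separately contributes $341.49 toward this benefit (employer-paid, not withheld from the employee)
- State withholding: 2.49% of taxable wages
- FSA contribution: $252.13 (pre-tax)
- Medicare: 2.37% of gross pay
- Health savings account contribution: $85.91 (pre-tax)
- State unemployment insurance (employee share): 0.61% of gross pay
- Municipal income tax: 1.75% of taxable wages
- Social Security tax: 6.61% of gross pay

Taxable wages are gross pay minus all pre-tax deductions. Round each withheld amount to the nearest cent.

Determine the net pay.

$4,626.44

FSA contribution: $252.13
Health savings account contribution: $85.91
Pre-tax total = $252.13 + $85.91 = $338.04
Taxable wages = $6,162.17 − $338.04 = $5,824.13
State withholding: $5,824.13 × 0.0249 = $145.02
Municipal income tax: $5,824.13 × 0.0175 = $101.92
Social Security tax: $6,162.17 × 0.0661 = $407.32
State unemployment insurance (employee share): $6,162.17 × 0.0061 = $37.59
Medicare: $6,162.17 × 0.0237 = $146.04
Parking fee: $359.80
(Employer's $341.49 toward parking fee is not withheld from the employee.)
Total deductions = $252.13 + $85.91 + $145.02 + $101.92 + $407.32 + $37.59 + $146.04 + $359.80 = $1,535.73
Net pay = $6,162.17 − $1,535.73 = $4,626.44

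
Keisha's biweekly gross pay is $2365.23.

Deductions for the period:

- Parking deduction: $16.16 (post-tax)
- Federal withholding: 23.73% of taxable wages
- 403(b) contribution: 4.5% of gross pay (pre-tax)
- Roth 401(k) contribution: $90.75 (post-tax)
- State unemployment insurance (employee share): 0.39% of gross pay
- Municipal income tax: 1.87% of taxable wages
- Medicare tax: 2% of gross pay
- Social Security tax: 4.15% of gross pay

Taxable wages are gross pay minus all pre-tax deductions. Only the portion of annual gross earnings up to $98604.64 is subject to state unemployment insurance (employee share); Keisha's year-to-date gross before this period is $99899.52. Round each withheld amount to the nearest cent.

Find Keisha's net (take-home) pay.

403(b) contribution: $2365.23 × 0.045 = $106.44
Taxable wages = $2365.23 − $106.44 = $2258.79
Federal withholding: $2258.79 × 0.2373 = $536.01
Municipal income tax: $2258.79 × 0.0187 = $42.24
Social Security tax: $2365.23 × 0.0415 = $98.16
Medicare tax: $2365.23 × 0.02 = $47.30
State unemployment insurance (employee share): annual cap $98604.64 already reached (YTD $99899.52), so $0.00
Parking deduction: $16.16
Roth 401(k) contribution: $90.75
Total deductions = $106.44 + $536.01 + $42.24 + $98.16 + $47.30 + $0.00 + $16.16 + $90.75 = $937.06
Net pay = $2365.23 − $937.06 = $1428.17

$1428.17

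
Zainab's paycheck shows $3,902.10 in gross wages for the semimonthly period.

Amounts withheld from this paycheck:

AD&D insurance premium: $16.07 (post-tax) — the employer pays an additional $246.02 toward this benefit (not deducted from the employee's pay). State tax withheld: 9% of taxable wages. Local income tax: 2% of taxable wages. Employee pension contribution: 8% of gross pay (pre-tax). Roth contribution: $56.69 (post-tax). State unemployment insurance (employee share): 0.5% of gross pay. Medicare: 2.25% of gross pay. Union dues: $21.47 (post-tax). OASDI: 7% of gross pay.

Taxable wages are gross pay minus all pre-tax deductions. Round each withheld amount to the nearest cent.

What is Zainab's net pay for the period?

$2,720.35

Employee pension contribution: $3,902.10 × 0.08 = $312.17
Taxable wages = $3,902.10 − $312.17 = $3,589.93
State tax withheld: $3,589.93 × 0.09 = $323.09
Local income tax: $3,589.93 × 0.02 = $71.80
State unemployment insurance (employee share): $3,902.10 × 0.005 = $19.51
Medicare: $3,902.10 × 0.0225 = $87.80
OASDI: $3,902.10 × 0.07 = $273.15
Union dues: $21.47
AD&D insurance premium: $16.07
Roth contribution: $56.69
(Employer's $246.02 toward AD&D insurance premium is not withheld from the employee.)
Total deductions = $312.17 + $323.09 + $71.80 + $19.51 + $87.80 + $273.15 + $21.47 + $16.07 + $56.69 = $1,181.75
Net pay = $3,902.10 − $1,181.75 = $2,720.35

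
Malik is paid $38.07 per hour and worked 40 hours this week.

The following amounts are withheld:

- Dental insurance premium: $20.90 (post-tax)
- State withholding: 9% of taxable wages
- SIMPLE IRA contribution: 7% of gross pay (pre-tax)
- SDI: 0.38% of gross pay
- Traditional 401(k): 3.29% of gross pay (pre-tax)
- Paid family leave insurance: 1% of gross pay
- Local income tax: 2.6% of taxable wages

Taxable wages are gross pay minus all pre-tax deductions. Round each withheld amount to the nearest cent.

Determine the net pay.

$1,165.71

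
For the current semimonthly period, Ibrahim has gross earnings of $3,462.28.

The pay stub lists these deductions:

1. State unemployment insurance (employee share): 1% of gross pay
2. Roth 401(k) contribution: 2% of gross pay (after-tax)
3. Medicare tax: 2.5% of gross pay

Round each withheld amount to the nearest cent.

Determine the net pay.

$3,271.85

State unemployment insurance (employee share): $3,462.28 × 0.01 = $34.62
Medicare tax: $3,462.28 × 0.025 = $86.56
Roth 401(k) contribution: $3,462.28 × 0.02 = $69.25
Total deductions = $34.62 + $86.56 + $69.25 = $190.43
Net pay = $3,462.28 − $190.43 = $3,271.85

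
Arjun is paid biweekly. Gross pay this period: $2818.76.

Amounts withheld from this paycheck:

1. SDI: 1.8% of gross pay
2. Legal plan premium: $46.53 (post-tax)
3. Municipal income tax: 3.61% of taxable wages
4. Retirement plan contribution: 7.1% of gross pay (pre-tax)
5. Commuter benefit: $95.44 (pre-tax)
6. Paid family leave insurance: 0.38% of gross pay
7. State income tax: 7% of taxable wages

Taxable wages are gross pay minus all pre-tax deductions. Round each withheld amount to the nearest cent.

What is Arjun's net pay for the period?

Retirement plan contribution: $2818.76 × 0.071 = $200.13
Commuter benefit: $95.44
Pre-tax total = $200.13 + $95.44 = $295.57
Taxable wages = $2818.76 − $295.57 = $2523.19
Municipal income tax: $2523.19 × 0.0361 = $91.09
State income tax: $2523.19 × 0.07 = $176.62
SDI: $2818.76 × 0.018 = $50.74
Paid family leave insurance: $2818.76 × 0.0038 = $10.71
Legal plan premium: $46.53
Total deductions = $200.13 + $95.44 + $91.09 + $176.62 + $50.74 + $10.71 + $46.53 = $671.26
Net pay = $2818.76 − $671.26 = $2147.50

$2147.50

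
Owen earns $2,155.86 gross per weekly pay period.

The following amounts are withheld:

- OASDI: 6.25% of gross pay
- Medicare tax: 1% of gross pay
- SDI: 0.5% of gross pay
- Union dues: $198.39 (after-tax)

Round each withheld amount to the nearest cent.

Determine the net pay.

SDI: $2,155.86 × 0.005 = $10.78
Medicare tax: $2,155.86 × 0.01 = $21.56
OASDI: $2,155.86 × 0.0625 = $134.74
Union dues: $198.39
Total deductions = $10.78 + $21.56 + $134.74 + $198.39 = $365.47
Net pay = $2,155.86 − $365.47 = $1,790.39

$1,790.39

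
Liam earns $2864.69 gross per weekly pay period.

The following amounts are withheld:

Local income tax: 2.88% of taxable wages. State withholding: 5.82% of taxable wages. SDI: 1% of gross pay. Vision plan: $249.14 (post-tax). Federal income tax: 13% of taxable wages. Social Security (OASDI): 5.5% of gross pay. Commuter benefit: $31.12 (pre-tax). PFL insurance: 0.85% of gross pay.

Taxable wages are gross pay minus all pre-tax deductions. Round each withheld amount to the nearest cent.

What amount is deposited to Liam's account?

$1758.99

Commuter benefit: $31.12
Taxable wages = $2864.69 − $31.12 = $2833.57
State withholding: $2833.57 × 0.0582 = $164.91
Federal income tax: $2833.57 × 0.13 = $368.36
Local income tax: $2833.57 × 0.0288 = $81.61
SDI: $2864.69 × 0.01 = $28.65
PFL insurance: $2864.69 × 0.0085 = $24.35
Social Security (OASDI): $2864.69 × 0.055 = $157.56
Vision plan: $249.14
Total deductions = $31.12 + $164.91 + $368.36 + $81.61 + $28.65 + $24.35 + $157.56 + $249.14 = $1105.70
Net pay = $2864.69 − $1105.70 = $1758.99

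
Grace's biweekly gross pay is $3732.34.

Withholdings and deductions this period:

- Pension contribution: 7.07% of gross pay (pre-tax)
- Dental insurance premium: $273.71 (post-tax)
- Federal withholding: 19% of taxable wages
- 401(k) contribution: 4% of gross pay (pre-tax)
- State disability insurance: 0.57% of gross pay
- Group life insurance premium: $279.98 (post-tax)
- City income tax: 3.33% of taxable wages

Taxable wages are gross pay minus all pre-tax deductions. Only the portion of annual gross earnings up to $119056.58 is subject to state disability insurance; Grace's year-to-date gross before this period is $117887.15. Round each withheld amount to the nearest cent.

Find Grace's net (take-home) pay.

401(k) contribution: $3732.34 × 0.04 = $149.29
Pension contribution: $3732.34 × 0.0707 = $263.88
Pre-tax total = $149.29 + $263.88 = $413.17
Taxable wages = $3732.34 − $413.17 = $3319.17
City income tax: $3319.17 × 0.0333 = $110.53
Federal withholding: $3319.17 × 0.19 = $630.64
State disability insurance: only $119056.58 − $117887.15 = $1169.43 of this check is subject → $1169.43 × 0.0057 = $6.67
Group life insurance premium: $279.98
Dental insurance premium: $273.71
Total deductions = $149.29 + $263.88 + $110.53 + $630.64 + $6.67 + $279.98 + $273.71 = $1714.70
Net pay = $3732.34 − $1714.70 = $2017.64

$2017.64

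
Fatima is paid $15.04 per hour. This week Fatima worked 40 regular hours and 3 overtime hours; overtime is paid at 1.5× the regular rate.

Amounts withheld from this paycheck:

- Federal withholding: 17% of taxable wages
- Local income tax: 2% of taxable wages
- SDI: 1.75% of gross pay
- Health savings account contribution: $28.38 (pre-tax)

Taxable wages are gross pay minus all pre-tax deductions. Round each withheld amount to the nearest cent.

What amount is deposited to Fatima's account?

Regular pay: 40 × $15.04 = $601.60
Overtime pay: 3 × $15.04 × 1.5 = $67.68
Gross pay = $601.60 + $67.68 = $669.28
Health savings account contribution: $28.38
Taxable wages = $669.28 − $28.38 = $640.90
Federal withholding: $640.90 × 0.17 = $108.95
Local income tax: $640.90 × 0.02 = $12.82
SDI: $669.28 × 0.0175 = $11.71
Total deductions = $28.38 + $108.95 + $12.82 + $11.71 = $161.86
Net pay = $669.28 − $161.86 = $507.42

$507.42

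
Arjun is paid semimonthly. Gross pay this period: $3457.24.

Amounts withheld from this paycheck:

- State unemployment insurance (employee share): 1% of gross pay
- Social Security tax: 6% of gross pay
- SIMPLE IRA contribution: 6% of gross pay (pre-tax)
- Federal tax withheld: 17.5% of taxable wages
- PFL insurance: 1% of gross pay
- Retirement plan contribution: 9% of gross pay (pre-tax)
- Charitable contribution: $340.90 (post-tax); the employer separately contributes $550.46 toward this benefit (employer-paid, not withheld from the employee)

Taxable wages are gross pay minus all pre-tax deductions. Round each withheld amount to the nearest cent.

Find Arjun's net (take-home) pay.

Retirement plan contribution: $3457.24 × 0.09 = $311.15
SIMPLE IRA contribution: $3457.24 × 0.06 = $207.43
Pre-tax total = $311.15 + $207.43 = $518.58
Taxable wages = $3457.24 − $518.58 = $2938.66
Federal tax withheld: $2938.66 × 0.175 = $514.27
State unemployment insurance (employee share): $3457.24 × 0.01 = $34.57
PFL insurance: $3457.24 × 0.01 = $34.57
Social Security tax: $3457.24 × 0.06 = $207.43
Charitable contribution: $340.90
(Employer's $550.46 toward charitable contribution is not withheld from the employee.)
Total deductions = $311.15 + $207.43 + $514.27 + $34.57 + $34.57 + $207.43 + $340.90 = $1650.32
Net pay = $3457.24 − $1650.32 = $1806.92

$1806.92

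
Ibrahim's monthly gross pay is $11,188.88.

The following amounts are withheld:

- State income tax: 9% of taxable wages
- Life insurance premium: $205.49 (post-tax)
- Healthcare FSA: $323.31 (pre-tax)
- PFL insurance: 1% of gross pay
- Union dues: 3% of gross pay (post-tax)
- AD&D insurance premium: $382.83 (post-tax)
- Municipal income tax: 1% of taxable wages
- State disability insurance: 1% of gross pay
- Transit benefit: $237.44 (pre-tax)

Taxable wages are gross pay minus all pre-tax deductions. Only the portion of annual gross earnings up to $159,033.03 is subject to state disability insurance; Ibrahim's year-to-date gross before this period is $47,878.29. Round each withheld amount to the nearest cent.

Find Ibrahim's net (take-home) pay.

$8,417.55

Healthcare FSA: $323.31
Transit benefit: $237.44
Pre-tax total = $323.31 + $237.44 = $560.75
Taxable wages = $11,188.88 − $560.75 = $10,628.13
Municipal income tax: $10,628.13 × 0.01 = $106.28
State income tax: $10,628.13 × 0.09 = $956.53
State disability insurance: cap not yet reached, full $11,188.88 is subject → $11,188.88 × 0.01 = $111.89
PFL insurance: $11,188.88 × 0.01 = $111.89
Union dues: $11,188.88 × 0.03 = $335.67
Life insurance premium: $205.49
AD&D insurance premium: $382.83
Total deductions = $323.31 + $237.44 + $106.28 + $956.53 + $111.89 + $111.89 + $335.67 + $205.49 + $382.83 = $2,771.33
Net pay = $11,188.88 − $2,771.33 = $8,417.55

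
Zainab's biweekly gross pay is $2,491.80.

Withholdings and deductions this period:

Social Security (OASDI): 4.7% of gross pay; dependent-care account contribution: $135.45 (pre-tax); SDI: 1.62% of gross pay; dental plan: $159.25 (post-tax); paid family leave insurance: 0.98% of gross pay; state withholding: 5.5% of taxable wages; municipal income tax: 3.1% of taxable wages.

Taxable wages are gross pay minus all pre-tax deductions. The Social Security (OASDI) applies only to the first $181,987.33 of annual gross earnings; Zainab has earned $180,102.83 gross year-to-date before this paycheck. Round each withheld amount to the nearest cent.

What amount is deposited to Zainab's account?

$1,841.09

Dependent-care account contribution: $135.45
Taxable wages = $2,491.80 − $135.45 = $2,356.35
Municipal income tax: $2,356.35 × 0.031 = $73.05
State withholding: $2,356.35 × 0.055 = $129.60
SDI: $2,491.80 × 0.0162 = $40.37
Social Security (OASDI): only $181,987.33 − $180,102.83 = $1,884.50 of this check is subject → $1,884.50 × 0.047 = $88.57
Paid family leave insurance: $2,491.80 × 0.0098 = $24.42
Dental plan: $159.25
Total deductions = $135.45 + $73.05 + $129.60 + $40.37 + $88.57 + $24.42 + $159.25 = $650.71
Net pay = $2,491.80 − $650.71 = $1,841.09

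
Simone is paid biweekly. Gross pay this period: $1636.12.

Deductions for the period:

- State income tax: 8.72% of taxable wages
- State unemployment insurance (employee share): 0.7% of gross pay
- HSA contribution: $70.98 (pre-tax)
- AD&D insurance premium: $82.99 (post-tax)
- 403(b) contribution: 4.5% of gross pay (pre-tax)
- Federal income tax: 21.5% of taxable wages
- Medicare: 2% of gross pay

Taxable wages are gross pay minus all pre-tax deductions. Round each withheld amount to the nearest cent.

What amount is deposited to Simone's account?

HSA contribution: $70.98
403(b) contribution: $1636.12 × 0.045 = $73.63
Pre-tax total = $70.98 + $73.63 = $144.61
Taxable wages = $1636.12 − $144.61 = $1491.51
Federal income tax: $1491.51 × 0.215 = $320.67
State income tax: $1491.51 × 0.0872 = $130.06
State unemployment insurance (employee share): $1636.12 × 0.007 = $11.45
Medicare: $1636.12 × 0.02 = $32.72
AD&D insurance premium: $82.99
Total deductions = $70.98 + $73.63 + $320.67 + $130.06 + $11.45 + $32.72 + $82.99 = $722.50
Net pay = $1636.12 − $722.50 = $913.62

$913.62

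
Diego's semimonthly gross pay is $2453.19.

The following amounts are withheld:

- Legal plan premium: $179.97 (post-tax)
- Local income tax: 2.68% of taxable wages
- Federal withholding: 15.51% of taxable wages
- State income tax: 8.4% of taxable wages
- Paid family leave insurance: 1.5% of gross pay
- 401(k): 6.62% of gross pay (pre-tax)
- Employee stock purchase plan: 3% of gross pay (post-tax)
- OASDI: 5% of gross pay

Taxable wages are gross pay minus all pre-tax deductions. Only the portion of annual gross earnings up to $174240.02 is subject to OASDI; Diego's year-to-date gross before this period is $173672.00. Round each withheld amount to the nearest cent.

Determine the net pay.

$1362.90

401(k): $2453.19 × 0.0662 = $162.40
Taxable wages = $2453.19 − $162.40 = $2290.79
State income tax: $2290.79 × 0.084 = $192.43
Local income tax: $2290.79 × 0.0268 = $61.39
Federal withholding: $2290.79 × 0.1551 = $355.30
Paid family leave insurance: $2453.19 × 0.015 = $36.80
OASDI: only $174240.02 − $173672.00 = $568.02 of this check is subject → $568.02 × 0.05 = $28.40
Legal plan premium: $179.97
Employee stock purchase plan: $2453.19 × 0.03 = $73.60
Total deductions = $162.40 + $192.43 + $61.39 + $355.30 + $36.80 + $28.40 + $179.97 + $73.60 = $1090.29
Net pay = $2453.19 − $1090.29 = $1362.90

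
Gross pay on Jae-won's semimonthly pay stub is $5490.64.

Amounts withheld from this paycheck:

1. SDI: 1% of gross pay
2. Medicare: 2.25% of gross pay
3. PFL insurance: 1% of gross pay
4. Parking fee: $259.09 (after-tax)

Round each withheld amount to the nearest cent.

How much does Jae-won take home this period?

$4998.19

Medicare: $5490.64 × 0.0225 = $123.54
PFL insurance: $5490.64 × 0.01 = $54.91
SDI: $5490.64 × 0.01 = $54.91
Parking fee: $259.09
Total deductions = $123.54 + $54.91 + $54.91 + $259.09 = $492.45
Net pay = $5490.64 − $492.45 = $4998.19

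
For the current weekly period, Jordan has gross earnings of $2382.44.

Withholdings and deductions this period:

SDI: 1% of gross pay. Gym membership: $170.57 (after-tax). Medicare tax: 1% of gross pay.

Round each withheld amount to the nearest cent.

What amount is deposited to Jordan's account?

$2164.23

SDI: $2382.44 × 0.01 = $23.82
Medicare tax: $2382.44 × 0.01 = $23.82
Gym membership: $170.57
Total deductions = $23.82 + $23.82 + $170.57 = $218.21
Net pay = $2382.44 − $218.21 = $2164.23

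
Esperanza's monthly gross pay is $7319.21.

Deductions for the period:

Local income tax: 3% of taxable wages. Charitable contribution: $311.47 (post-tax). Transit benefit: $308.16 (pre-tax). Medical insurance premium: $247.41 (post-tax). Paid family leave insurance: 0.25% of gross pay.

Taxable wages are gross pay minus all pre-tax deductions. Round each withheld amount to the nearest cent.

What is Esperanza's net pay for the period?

$6223.54

Transit benefit: $308.16
Taxable wages = $7319.21 − $308.16 = $7011.05
Local income tax: $7011.05 × 0.03 = $210.33
Paid family leave insurance: $7319.21 × 0.0025 = $18.30
Medical insurance premium: $247.41
Charitable contribution: $311.47
Total deductions = $308.16 + $210.33 + $18.30 + $247.41 + $311.47 = $1095.67
Net pay = $7319.21 − $1095.67 = $6223.54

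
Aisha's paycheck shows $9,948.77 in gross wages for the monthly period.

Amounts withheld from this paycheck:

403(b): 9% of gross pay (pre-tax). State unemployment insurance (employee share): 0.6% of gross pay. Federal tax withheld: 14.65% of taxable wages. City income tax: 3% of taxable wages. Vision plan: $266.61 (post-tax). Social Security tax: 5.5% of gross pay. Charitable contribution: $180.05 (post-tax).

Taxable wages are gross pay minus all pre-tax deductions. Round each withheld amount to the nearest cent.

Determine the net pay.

403(b): $9,948.77 × 0.09 = $895.39
Taxable wages = $9,948.77 − $895.39 = $9,053.38
Federal tax withheld: $9,053.38 × 0.1465 = $1,326.32
City income tax: $9,053.38 × 0.03 = $271.60
State unemployment insurance (employee share): $9,948.77 × 0.006 = $59.69
Social Security tax: $9,948.77 × 0.055 = $547.18
Vision plan: $266.61
Charitable contribution: $180.05
Total deductions = $895.39 + $1,326.32 + $271.60 + $59.69 + $547.18 + $266.61 + $180.05 = $3,546.84
Net pay = $9,948.77 − $3,546.84 = $6,401.93

$6,401.93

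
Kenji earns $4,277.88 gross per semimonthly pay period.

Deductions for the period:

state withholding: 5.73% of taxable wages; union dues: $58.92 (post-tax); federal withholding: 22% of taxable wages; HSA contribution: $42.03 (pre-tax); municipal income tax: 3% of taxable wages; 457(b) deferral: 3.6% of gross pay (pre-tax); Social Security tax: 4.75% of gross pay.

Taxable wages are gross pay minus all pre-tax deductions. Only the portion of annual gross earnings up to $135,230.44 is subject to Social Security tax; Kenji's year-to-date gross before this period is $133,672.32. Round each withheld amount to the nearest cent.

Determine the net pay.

457(b) deferral: $4,277.88 × 0.036 = $154.00
HSA contribution: $42.03
Pre-tax total = $154.00 + $42.03 = $196.03
Taxable wages = $4,277.88 − $196.03 = $4,081.85
Federal withholding: $4,081.85 × 0.22 = $898.01
Municipal income tax: $4,081.85 × 0.03 = $122.46
State withholding: $4,081.85 × 0.0573 = $233.89
Social Security tax: only $135,230.44 − $133,672.32 = $1,558.12 of this check is subject → $1,558.12 × 0.0475 = $74.01
Union dues: $58.92
Total deductions = $154.00 + $42.03 + $898.01 + $122.46 + $233.89 + $74.01 + $58.92 = $1,583.32
Net pay = $4,277.88 − $1,583.32 = $2,694.56

$2,694.56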